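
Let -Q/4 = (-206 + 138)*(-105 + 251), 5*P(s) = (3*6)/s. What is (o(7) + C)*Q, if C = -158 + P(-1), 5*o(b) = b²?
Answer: -30141408/5 ≈ -6.0283e+6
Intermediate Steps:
P(s) = 18/(5*s) (P(s) = ((3*6)/s)/5 = (18/s)/5 = 18/(5*s))
o(b) = b²/5
Q = 39712 (Q = -4*(-206 + 138)*(-105 + 251) = -(-272)*146 = -4*(-9928) = 39712)
C = -808/5 (C = -158 + (18/5)/(-1) = -158 + (18/5)*(-1) = -158 - 18/5 = -808/5 ≈ -161.60)
(o(7) + C)*Q = ((⅕)*7² - 808/5)*39712 = ((⅕)*49 - 808/5)*39712 = (49/5 - 808/5)*39712 = -759/5*39712 = -30141408/5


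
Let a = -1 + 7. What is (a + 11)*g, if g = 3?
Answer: 51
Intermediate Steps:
a = 6
(a + 11)*g = (6 + 11)*3 = 17*3 = 51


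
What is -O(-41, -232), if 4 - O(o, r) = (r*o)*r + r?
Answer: -2207020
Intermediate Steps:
O(o, r) = 4 - r - o*r² (O(o, r) = 4 - ((r*o)*r + r) = 4 - ((o*r)*r + r) = 4 - (o*r² + r) = 4 - (r + o*r²) = 4 + (-r - o*r²) = 4 - r - o*r²)
-O(-41, -232) = -(4 - 1*(-232) - 1*(-41)*(-232)²) = -(4 + 232 - 1*(-41)*53824) = -(4 + 232 + 2206784) = -1*2207020 = -2207020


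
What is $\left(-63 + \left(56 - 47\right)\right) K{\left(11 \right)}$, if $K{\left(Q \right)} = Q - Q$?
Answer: $0$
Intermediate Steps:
$K{\left(Q \right)} = 0$
$\left(-63 + \left(56 - 47\right)\right) K{\left(11 \right)} = \left(-63 + \left(56 - 47\right)\right) 0 = \left(-63 + 9\right) 0 = \left(-54\right) 0 = 0$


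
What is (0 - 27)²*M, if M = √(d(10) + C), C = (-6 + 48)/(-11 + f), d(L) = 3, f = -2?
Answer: 729*I*√39/13 ≈ 350.2*I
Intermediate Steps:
C = -42/13 (C = (-6 + 48)/(-11 - 2) = 42/(-13) = 42*(-1/13) = -42/13 ≈ -3.2308)
M = I*√39/13 (M = √(3 - 42/13) = √(-3/13) = I*√39/13 ≈ 0.48038*I)
(0 - 27)²*M = (0 - 27)²*(I*√39/13) = (-27)²*(I*√39/13) = 729*(I*√39/13) = 729*I*√39/13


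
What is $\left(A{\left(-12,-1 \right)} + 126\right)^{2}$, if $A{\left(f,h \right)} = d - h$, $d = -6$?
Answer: $14641$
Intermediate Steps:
$A{\left(f,h \right)} = -6 - h$
$\left(A{\left(-12,-1 \right)} + 126\right)^{2} = \left(\left(-6 - -1\right) + 126\right)^{2} = \left(\left(-6 + 1\right) + 126\right)^{2} = \left(-5 + 126\right)^{2} = 121^{2} = 14641$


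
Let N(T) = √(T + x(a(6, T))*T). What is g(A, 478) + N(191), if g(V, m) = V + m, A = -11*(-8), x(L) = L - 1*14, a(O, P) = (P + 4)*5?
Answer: 566 + √183742 ≈ 994.65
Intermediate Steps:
a(O, P) = 20 + 5*P (a(O, P) = (4 + P)*5 = 20 + 5*P)
x(L) = -14 + L (x(L) = L - 14 = -14 + L)
N(T) = √(T + T*(6 + 5*T)) (N(T) = √(T + (-14 + (20 + 5*T))*T) = √(T + (6 + 5*T)*T) = √(T + T*(6 + 5*T)))
A = 88
g(A, 478) + N(191) = (88 + 478) + √(191*(7 + 5*191)) = 566 + √(191*(7 + 955)) = 566 + √(191*962) = 566 + √183742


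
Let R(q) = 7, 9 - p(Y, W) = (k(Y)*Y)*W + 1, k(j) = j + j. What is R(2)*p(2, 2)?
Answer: -56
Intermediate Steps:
k(j) = 2*j
p(Y, W) = 8 - 2*W*Y² (p(Y, W) = 9 - (((2*Y)*Y)*W + 1) = 9 - ((2*Y²)*W + 1) = 9 - (2*W*Y² + 1) = 9 - (1 + 2*W*Y²) = 9 + (-1 - 2*W*Y²) = 8 - 2*W*Y²)
R(2)*p(2, 2) = 7*(8 - 2*2*2²) = 7*(8 - 2*2*4) = 7*(8 - 16) = 7*(-8) = -56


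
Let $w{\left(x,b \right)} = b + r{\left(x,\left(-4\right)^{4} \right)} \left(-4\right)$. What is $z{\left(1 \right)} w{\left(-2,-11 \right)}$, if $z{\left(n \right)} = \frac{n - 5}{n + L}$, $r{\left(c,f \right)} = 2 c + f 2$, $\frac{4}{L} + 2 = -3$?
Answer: $40860$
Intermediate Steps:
$L = - \frac{4}{5}$ ($L = \frac{4}{-2 - 3} = \frac{4}{-5} = 4 \left(- \frac{1}{5}\right) = - \frac{4}{5} \approx -0.8$)
$r{\left(c,f \right)} = 2 c + 2 f$
$w{\left(x,b \right)} = -2048 + b - 8 x$ ($w{\left(x,b \right)} = b + \left(2 x + 2 \left(-4\right)^{4}\right) \left(-4\right) = b + \left(2 x + 2 \cdot 256\right) \left(-4\right) = b + \left(2 x + 512\right) \left(-4\right) = b + \left(512 + 2 x\right) \left(-4\right) = b - \left(2048 + 8 x\right) = -2048 + b - 8 x$)
$z{\left(n \right)} = \frac{-5 + n}{- \frac{4}{5} + n}$ ($z{\left(n \right)} = \frac{n - 5}{n - \frac{4}{5}} = \frac{-5 + n}{- \frac{4}{5} + n}$)
$z{\left(1 \right)} w{\left(-2,-11 \right)} = \frac{5 \left(-5 + 1\right)}{-4 + 5 \cdot 1} \left(-2048 - 11 - -16\right) = 5 \frac{1}{-4 + 5} \left(-4\right) \left(-2048 - 11 + 16\right) = 5 \cdot 1^{-1} \left(-4\right) \left(-2043\right) = 5 \cdot 1 \left(-4\right) \left(-2043\right) = \left(-20\right) \left(-2043\right) = 40860$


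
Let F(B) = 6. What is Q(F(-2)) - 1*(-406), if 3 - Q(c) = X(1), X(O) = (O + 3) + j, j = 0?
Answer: 405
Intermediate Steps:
X(O) = 3 + O (X(O) = (O + 3) + 0 = (3 + O) + 0 = 3 + O)
Q(c) = -1 (Q(c) = 3 - (3 + 1) = 3 - 1*4 = 3 - 4 = -1)
Q(F(-2)) - 1*(-406) = -1 - 1*(-406) = -1 + 406 = 405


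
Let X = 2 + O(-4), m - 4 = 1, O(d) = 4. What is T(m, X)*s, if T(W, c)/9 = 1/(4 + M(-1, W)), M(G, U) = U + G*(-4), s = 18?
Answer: 162/13 ≈ 12.462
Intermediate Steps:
M(G, U) = U - 4*G
m = 5 (m = 4 + 1 = 5)
X = 6 (X = 2 + 4 = 6)
T(W, c) = 9/(8 + W) (T(W, c) = 9/(4 + (W - 4*(-1))) = 9/(4 + (W + 4)) = 9/(4 + (4 + W)) = 9/(8 + W))
T(m, X)*s = (9/(8 + 5))*18 = (9/13)*18 = 162/13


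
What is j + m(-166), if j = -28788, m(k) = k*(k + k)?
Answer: 26324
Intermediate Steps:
m(k) = 2*k² (m(k) = k*(2*k) = 2*k²)
j + m(-166) = -28788 + 2*(-166)² = -28788 + 2*27556 = -28788 + 55112 = 26324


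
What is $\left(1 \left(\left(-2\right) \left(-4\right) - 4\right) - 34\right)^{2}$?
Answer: $900$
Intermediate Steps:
$\left(1 \left(\left(-2\right) \left(-4\right) - 4\right) - 34\right)^{2} = \left(1 \left(8 - 4\right) - 34\right)^{2} = \left(1 \cdot 4 - 34\right)^{2} = \left(4 - 34\right)^{2} = \left(-30\right)^{2} = 900$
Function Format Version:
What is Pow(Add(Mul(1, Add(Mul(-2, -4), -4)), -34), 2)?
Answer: 900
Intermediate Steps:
Pow(Add(Mul(1, Add(Mul(-2, -4), -4)), -34), 2) = Pow(Add(Mul(1, Add(8, -4)), -34), 2) = Pow(Add(Mul(1, 4), -34), 2) = Pow(Add(4, -34), 2) = Pow(-30, 2) = 900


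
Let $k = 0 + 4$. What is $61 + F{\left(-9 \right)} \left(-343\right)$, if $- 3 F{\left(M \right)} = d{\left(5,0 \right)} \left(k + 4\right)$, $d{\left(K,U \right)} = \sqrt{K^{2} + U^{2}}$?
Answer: $\frac{13903}{3} \approx 4634.3$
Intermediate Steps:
$k = 4$
$F{\left(M \right)} = - \frac{40}{3}$ ($F{\left(M \right)} = - \frac{\sqrt{5^{2} + 0^{2}} \left(4 + 4\right)}{3} = - \frac{\sqrt{25 + 0} \cdot 8}{3} = - \frac{\sqrt{25} \cdot 8}{3} = - \frac{5 \cdot 8}{3} = \left(- \frac{1}{3}\right) 40 = - \frac{40}{3}$)
$61 + F{\left(-9 \right)} \left(-343\right) = 61 - - \frac{13720}{3} = 61 + \frac{13720}{3} = \frac{13903}{3}$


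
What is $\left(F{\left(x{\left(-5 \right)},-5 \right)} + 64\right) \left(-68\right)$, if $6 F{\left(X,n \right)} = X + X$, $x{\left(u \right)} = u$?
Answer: $- \frac{12716}{3} \approx -4238.7$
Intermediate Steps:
$F{\left(X,n \right)} = \frac{X}{3}$ ($F{\left(X,n \right)} = \frac{X + X}{6} = \frac{2 X}{6} = \frac{X}{3}$)
$\left(F{\left(x{\left(-5 \right)},-5 \right)} + 64\right) \left(-68\right) = \left(\frac{1}{3} \left(-5\right) + 64\right) \left(-68\right) = \left(- \frac{5}{3} + 64\right) \left(-68\right) = \frac{187}{3} \left(-68\right) = - \frac{12716}{3}$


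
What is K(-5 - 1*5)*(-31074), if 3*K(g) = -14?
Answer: 145012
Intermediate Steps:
K(g) = -14/3 (K(g) = (⅓)*(-14) = -14/3)
K(-5 - 1*5)*(-31074) = -14/3*(-31074) = 145012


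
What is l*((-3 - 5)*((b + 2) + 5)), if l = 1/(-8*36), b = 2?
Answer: ¼ ≈ 0.25000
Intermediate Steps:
l = -1/288 (l = 1/(-288) = -1/288 ≈ -0.0034722)
l*((-3 - 5)*((b + 2) + 5)) = -(-3 - 5)*((2 + 2) + 5)/288 = -(-1)*(4 + 5)/36 = -(-1)*9/36 = -1/288*(-72) = ¼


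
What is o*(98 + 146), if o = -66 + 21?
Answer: -10980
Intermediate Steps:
o = -45
o*(98 + 146) = -45*(98 + 146) = -45*244 = -10980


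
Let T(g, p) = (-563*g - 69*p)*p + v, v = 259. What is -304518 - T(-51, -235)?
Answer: 10253303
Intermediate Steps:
T(g, p) = 259 + p*(-563*g - 69*p) (T(g, p) = (-563*g - 69*p)*p + 259 = p*(-563*g - 69*p) + 259 = 259 + p*(-563*g - 69*p))
-304518 - T(-51, -235) = -304518 - (259 - 69*(-235)² - 563*(-51)*(-235)) = -304518 - (259 - 69*55225 - 6747555) = -304518 - (259 - 3810525 - 6747555) = -304518 - 1*(-10557821) = -304518 + 10557821 = 10253303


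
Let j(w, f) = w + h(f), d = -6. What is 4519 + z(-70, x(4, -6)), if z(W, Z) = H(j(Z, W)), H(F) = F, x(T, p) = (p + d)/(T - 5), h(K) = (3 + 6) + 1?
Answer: 4541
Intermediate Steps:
h(K) = 10 (h(K) = 9 + 1 = 10)
x(T, p) = (-6 + p)/(-5 + T) (x(T, p) = (p - 6)/(T - 5) = (-6 + p)/(-5 + T))
j(w, f) = 10 + w (j(w, f) = w + 10 = 10 + w)
z(W, Z) = 10 + Z
4519 + z(-70, x(4, -6)) = 4519 + (10 + (-6 - 6)/(-5 + 4)) = 4519 + (10 - 12/(-1)) = 4519 + (10 - 1*(-12)) = 4519 + (10 + 12) = 4519 + 22 = 4541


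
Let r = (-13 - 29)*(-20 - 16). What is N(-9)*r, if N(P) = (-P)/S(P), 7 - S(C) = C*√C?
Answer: 47628/389 - 183708*I/389 ≈ 122.44 - 472.26*I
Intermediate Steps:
S(C) = 7 - C^(3/2) (S(C) = 7 - C*√C = 7 - C^(3/2))
N(P) = -P/(7 - P^(3/2)) (N(P) = (-P)/(7 - P^(3/2)) = -P/(7 - P^(3/2)))
r = 1512 (r = -42*(-36) = 1512)
N(-9)*r = -9/(-7 + (-9)^(3/2))*1512 = -9*(-7 + 27*I)/778*1512 = -6804*(-7 + 27*I)/389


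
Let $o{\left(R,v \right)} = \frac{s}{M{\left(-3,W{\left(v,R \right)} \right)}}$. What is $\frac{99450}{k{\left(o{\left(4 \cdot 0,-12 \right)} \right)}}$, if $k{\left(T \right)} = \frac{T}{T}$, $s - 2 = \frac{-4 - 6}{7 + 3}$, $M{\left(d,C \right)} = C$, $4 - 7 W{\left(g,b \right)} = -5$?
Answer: $99450$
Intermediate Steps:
$W{\left(g,b \right)} = \frac{9}{7}$ ($W{\left(g,b \right)} = \frac{4}{7} - - \frac{5}{7} = \frac{4}{7} + \frac{5}{7} = \frac{9}{7}$)
$s = 1$ ($s = 2 + \frac{-4 - 6}{7 + 3} = 2 - \frac{10}{10} = 2 - 1 = 1$)
$o{\left(R,v \right)} = \frac{7}{9}$ ($o{\left(R,v \right)} = 1 \frac{1}{\frac{9}{7}} = 1 \cdot \frac{7}{9} = \frac{7}{9}$)
$k{\left(T \right)} = 1$
$\frac{99450}{k{\left(o{\left(4 \cdot 0,-12 \right)} \right)}} = \frac{99450}{1} = 99450 \cdot 1 = 99450$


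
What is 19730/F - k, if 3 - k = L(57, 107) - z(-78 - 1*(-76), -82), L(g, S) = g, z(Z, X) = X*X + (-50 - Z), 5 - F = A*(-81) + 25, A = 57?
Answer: -30421604/4597 ≈ -6617.7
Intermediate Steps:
F = 4597 (F = 5 - (57*(-81) + 25) = 5 - (-4617 + 25) = 5 - 1*(-4592) = 5 + 4592 = 4597)
z(Z, X) = -50 + X**2 - Z (z(Z, X) = X**2 + (-50 - Z) = -50 + X**2 - Z)
k = 6622 (k = 3 - (57 - (-50 + (-82)**2 - (-78 - 1*(-76)))) = 3 - (57 - (-50 + 6724 - (-78 + 76))) = 3 - (57 - (-50 + 6724 - 1*(-2))) = 3 - (57 - (-50 + 6724 + 2)) = 3 - (57 - 1*6676) = 3 - (57 - 6676) = 3 - 1*(-6619) = 3 + 6619 = 6622)
19730/F - k = 19730/4597 - 1*6622 = 19730*(1/4597) - 6622 = 19730/4597 - 6622 = -30421604/4597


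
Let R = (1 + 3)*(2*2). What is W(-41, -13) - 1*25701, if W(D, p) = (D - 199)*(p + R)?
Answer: -26421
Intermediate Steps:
R = 16 (R = 4*4 = 16)
W(D, p) = (-199 + D)*(16 + p) (W(D, p) = (D - 199)*(p + 16) = (-199 + D)*(16 + p))
W(-41, -13) - 1*25701 = (-3184 - 199*(-13) + 16*(-41) - 41*(-13)) - 1*25701 = (-3184 + 2587 - 656 + 533) - 25701 = -720 - 25701 = -26421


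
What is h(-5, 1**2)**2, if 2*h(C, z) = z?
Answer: 1/4 ≈ 0.25000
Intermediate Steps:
h(C, z) = z/2
h(-5, 1**2)**2 = ((1/2)*1**2)**2 = ((1/2)*1)**2 = (1/2)**2 = 1/4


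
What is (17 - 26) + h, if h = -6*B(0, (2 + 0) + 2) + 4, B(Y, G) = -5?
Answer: 25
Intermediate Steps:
h = 34 (h = -6*(-5) + 4 = 30 + 4 = 34)
(17 - 26) + h = (17 - 26) + 34 = -9 + 34 = 25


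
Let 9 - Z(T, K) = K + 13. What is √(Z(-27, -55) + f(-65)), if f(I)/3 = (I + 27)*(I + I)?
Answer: √14871 ≈ 121.95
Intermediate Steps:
Z(T, K) = -4 - K (Z(T, K) = 9 - (K + 13) = 9 - (13 + K) = 9 + (-13 - K) = -4 - K)
f(I) = 6*I*(27 + I) (f(I) = 3*((I + 27)*(I + I)) = 3*((27 + I)*(2*I)) = 3*(2*I*(27 + I)) = 6*I*(27 + I))
√(Z(-27, -55) + f(-65)) = √((-4 - 1*(-55)) + 6*(-65)*(27 - 65)) = √((-4 + 55) + 6*(-65)*(-38)) = √(51 + 14820) = √14871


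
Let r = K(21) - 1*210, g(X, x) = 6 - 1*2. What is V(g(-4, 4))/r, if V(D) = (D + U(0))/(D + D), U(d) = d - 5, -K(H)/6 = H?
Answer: 1/2688 ≈ 0.00037202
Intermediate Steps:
K(H) = -6*H
U(d) = -5 + d
g(X, x) = 4 (g(X, x) = 6 - 2 = 4)
r = -336 (r = -6*21 - 1*210 = -126 - 210 = -336)
V(D) = (-5 + D)/(2*D) (V(D) = (D + (-5 + 0))/(D + D) = (D - 5)/((2*D)) = (-5 + D)*(1/(2*D)) = (-5 + D)/(2*D))
V(g(-4, 4))/r = ((½)*(-5 + 4)/4)/(-336) = ((½)*(¼)*(-1))*(-1/336) = -⅛*(-1/336) = 1/2688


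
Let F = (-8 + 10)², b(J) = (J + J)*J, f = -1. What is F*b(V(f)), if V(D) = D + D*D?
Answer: 0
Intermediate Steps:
V(D) = D + D²
b(J) = 2*J² (b(J) = (2*J)*J = 2*J²)
F = 4 (F = 2² = 4)
F*b(V(f)) = 4*(2*(-(1 - 1))²) = 4*(2*(-1*0)²) = 4*(2*0²) = 4*(2*0) = 4*0 = 0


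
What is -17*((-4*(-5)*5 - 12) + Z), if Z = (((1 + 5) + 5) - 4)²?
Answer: -2329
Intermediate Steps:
Z = 49 (Z = ((6 + 5) - 4)² = (11 - 4)² = 7² = 49)
-17*((-4*(-5)*5 - 12) + Z) = -17*((-4*(-5)*5 - 12) + 49) = -17*((20*5 - 12) + 49) = -17*((100 - 12) + 49) = -17*(88 + 49) = -17*137 = -2329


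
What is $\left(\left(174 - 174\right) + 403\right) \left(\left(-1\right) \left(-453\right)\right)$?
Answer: $182559$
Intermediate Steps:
$\left(\left(174 - 174\right) + 403\right) \left(\left(-1\right) \left(-453\right)\right) = \left(0 + 403\right) 453 = 403 \cdot 453 = 182559$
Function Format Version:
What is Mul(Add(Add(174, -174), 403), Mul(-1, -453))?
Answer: 182559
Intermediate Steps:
Mul(Add(Add(174, -174), 403), Mul(-1, -453)) = Mul(Add(0, 403), 453) = Mul(403, 453) = 182559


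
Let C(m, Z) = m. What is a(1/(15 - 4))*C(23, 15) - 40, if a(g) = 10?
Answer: 190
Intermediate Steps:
a(1/(15 - 4))*C(23, 15) - 40 = 10*23 - 40 = 230 - 40 = 190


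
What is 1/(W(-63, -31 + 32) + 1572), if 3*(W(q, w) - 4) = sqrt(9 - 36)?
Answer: 1576/2483779 - I*sqrt(3)/2483779 ≈ 0.00063452 - 6.9735e-7*I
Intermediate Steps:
W(q, w) = 4 + I*sqrt(3) (W(q, w) = 4 + sqrt(9 - 36)/3 = 4 + sqrt(-27)/3 = 4 + (3*I*sqrt(3))/3 = 4 + I*sqrt(3))
1/(W(-63, -31 + 32) + 1572) = 1/((4 + I*sqrt(3)) + 1572) = 1/(1576 + I*sqrt(3))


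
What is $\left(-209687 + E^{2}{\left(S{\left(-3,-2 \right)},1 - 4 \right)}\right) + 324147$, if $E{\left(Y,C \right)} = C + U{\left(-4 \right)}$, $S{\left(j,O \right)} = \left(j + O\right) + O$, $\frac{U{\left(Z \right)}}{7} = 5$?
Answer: $115484$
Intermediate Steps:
$U{\left(Z \right)} = 35$ ($U{\left(Z \right)} = 7 \cdot 5 = 35$)
$S{\left(j,O \right)} = j + 2 O$ ($S{\left(j,O \right)} = \left(O + j\right) + O = j + 2 O$)
$E{\left(Y,C \right)} = 35 + C$ ($E{\left(Y,C \right)} = C + 35 = 35 + C$)
$\left(-209687 + E^{2}{\left(S{\left(-3,-2 \right)},1 - 4 \right)}\right) + 324147 = \left(-209687 + \left(35 + \left(1 - 4\right)\right)^{2}\right) + 324147 = \left(-209687 + \left(35 - 3\right)^{2}\right) + 324147 = \left(-209687 + 32^{2}\right) + 324147 = \left(-209687 + 1024\right) + 324147 = -208663 + 324147 = 115484$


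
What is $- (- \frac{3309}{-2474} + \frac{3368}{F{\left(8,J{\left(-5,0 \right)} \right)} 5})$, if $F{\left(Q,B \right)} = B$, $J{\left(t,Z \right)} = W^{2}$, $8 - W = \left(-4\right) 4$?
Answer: $- \frac{1116397}{445320} \approx -2.507$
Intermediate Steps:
$W = 24$ ($W = 8 - \left(-4\right) 4 = 8 - -16 = 8 + 16 = 24$)
$J{\left(t,Z \right)} = 576$ ($J{\left(t,Z \right)} = 24^{2} = 576$)
$- (- \frac{3309}{-2474} + \frac{3368}{F{\left(8,J{\left(-5,0 \right)} \right)} 5}) = - (- \frac{3309}{-2474} + \frac{3368}{576 \cdot 5}) = - (\left(-3309\right) \left(- \frac{1}{2474}\right) + \frac{3368}{2880}) = - (\frac{3309}{2474} + 3368 \cdot \frac{1}{2880}) = - (\frac{3309}{2474} + \frac{421}{360}) = \left(-1\right) \frac{1116397}{445320} = - \frac{1116397}{445320}$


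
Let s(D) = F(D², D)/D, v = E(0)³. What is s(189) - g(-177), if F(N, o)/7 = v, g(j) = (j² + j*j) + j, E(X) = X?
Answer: -62481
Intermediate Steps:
g(j) = j + 2*j² (g(j) = (j² + j²) + j = 2*j² + j = j + 2*j²)
v = 0 (v = 0³ = 0)
F(N, o) = 0 (F(N, o) = 7*0 = 0)
s(D) = 0 (s(D) = 0/D = 0)
s(189) - g(-177) = 0 - (-177)*(1 + 2*(-177)) = 0 - (-177)*(1 - 354) = 0 - (-177)*(-353) = 0 - 1*62481 = 0 - 62481 = -62481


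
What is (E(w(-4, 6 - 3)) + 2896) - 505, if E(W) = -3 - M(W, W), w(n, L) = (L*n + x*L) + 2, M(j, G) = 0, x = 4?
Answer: 2388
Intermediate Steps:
w(n, L) = 2 + 4*L + L*n (w(n, L) = (L*n + 4*L) + 2 = (4*L + L*n) + 2 = 2 + 4*L + L*n)
E(W) = -3 (E(W) = -3 - 1*0 = -3 + 0 = -3)
(E(w(-4, 6 - 3)) + 2896) - 505 = (-3 + 2896) - 505 = 2893 - 505 = 2388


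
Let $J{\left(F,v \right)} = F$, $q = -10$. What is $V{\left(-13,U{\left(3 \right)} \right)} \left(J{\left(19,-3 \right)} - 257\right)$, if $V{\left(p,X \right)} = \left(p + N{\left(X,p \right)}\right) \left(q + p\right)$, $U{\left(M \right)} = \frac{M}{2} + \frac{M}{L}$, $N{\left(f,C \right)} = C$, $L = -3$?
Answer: $-142324$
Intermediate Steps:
$U{\left(M \right)} = \frac{M}{6}$ ($U{\left(M \right)} = \frac{M}{2} + \frac{M}{-3} = M \frac{1}{2} + M \left(- \frac{1}{3}\right) = \frac{M}{2} - \frac{M}{3} = \frac{M}{6}$)
$V{\left(p,X \right)} = 2 p \left(-10 + p\right)$ ($V{\left(p,X \right)} = \left(p + p\right) \left(-10 + p\right) = 2 p \left(-10 + p\right)$)
$V{\left(-13,U{\left(3 \right)} \right)} \left(J{\left(19,-3 \right)} - 257\right) = 2 \left(-13\right) \left(-10 - 13\right) \left(19 - 257\right) = 2 \left(-13\right) \left(-23\right) \left(-238\right) = 598 \left(-238\right) = -142324$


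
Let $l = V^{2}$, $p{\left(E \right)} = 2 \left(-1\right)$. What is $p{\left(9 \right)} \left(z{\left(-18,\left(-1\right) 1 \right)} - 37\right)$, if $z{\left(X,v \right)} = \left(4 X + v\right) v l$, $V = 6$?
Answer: $-5182$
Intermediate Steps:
$p{\left(E \right)} = -2$
$l = 36$ ($l = 6^{2} = 36$)
$z{\left(X,v \right)} = 36 v \left(v + 4 X\right)$ ($z{\left(X,v \right)} = \left(4 X + v\right) v 36 = \left(v + 4 X\right) v 36 = v \left(v + 4 X\right) 36 = 36 v \left(v + 4 X\right)$)
$p{\left(9 \right)} \left(z{\left(-18,\left(-1\right) 1 \right)} - 37\right) = - 2 \left(36 \left(\left(-1\right) 1\right) \left(\left(-1\right) 1 + 4 \left(-18\right)\right) - 37\right) = - 2 \left(36 \left(-1\right) \left(-1 - 72\right) - 37\right) = - 2 \left(36 \left(-1\right) \left(-73\right) - 37\right) = - 2 \left(2628 - 37\right) = \left(-2\right) 2591 = -5182$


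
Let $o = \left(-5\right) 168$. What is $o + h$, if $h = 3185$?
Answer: $2345$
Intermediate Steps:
$o = -840$
$o + h = -840 + 3185 = 2345$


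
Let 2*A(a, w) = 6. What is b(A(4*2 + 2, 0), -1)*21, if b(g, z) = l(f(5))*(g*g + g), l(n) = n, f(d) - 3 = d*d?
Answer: 7056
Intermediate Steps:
f(d) = 3 + d**2 (f(d) = 3 + d*d = 3 + d**2)
A(a, w) = 3 (A(a, w) = (1/2)*6 = 3)
b(g, z) = 28*g + 28*g**2 (b(g, z) = (3 + 5**2)*(g*g + g) = (3 + 25)*(g**2 + g) = 28*(g + g**2) = 28*g + 28*g**2)
b(A(4*2 + 2, 0), -1)*21 = (28*3*(1 + 3))*21 = (28*3*4)*21 = 336*21 = 7056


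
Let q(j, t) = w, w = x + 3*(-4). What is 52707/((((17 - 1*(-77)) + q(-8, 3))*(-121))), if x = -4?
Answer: -17569/3146 ≈ -5.5845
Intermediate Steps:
w = -16 (w = -4 + 3*(-4) = -4 - 12 = -16)
q(j, t) = -16
52707/((((17 - 1*(-77)) + q(-8, 3))*(-121))) = 52707/((((17 - 1*(-77)) - 16)*(-121))) = 52707/((((17 + 77) - 16)*(-121))) = 52707/(((94 - 16)*(-121))) = 52707/((78*(-121))) = 52707/(-9438) = 52707*(-1/9438) = -17569/3146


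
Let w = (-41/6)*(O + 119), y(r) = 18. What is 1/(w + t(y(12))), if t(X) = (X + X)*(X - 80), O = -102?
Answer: -6/14089 ≈ -0.00042586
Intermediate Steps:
w = -697/6 (w = (-41/6)*(-102 + 119) = -41*⅙*17 = -41/6*17 = -697/6 ≈ -116.17)
t(X) = 2*X*(-80 + X) (t(X) = (2*X)*(-80 + X) = 2*X*(-80 + X))
1/(w + t(y(12))) = 1/(-697/6 + 2*18*(-80 + 18)) = 1/(-697/6 + 2*18*(-62)) = 1/(-697/6 - 2232) = 1/(-14089/6) = -6/14089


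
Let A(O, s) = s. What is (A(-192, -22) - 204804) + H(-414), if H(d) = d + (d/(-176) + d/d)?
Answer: -18060825/88 ≈ -2.0524e+5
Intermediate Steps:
H(d) = 1 + 175*d/176 (H(d) = d + (d*(-1/176) + 1) = d + (-d/176 + 1) = d + (1 - d/176) = 1 + 175*d/176)
(A(-192, -22) - 204804) + H(-414) = (-22 - 204804) + (1 + (175/176)*(-414)) = -204826 + (1 - 36225/88) = -204826 - 36137/88 = -18060825/88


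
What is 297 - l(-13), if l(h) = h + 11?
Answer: 299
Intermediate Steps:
l(h) = 11 + h
297 - l(-13) = 297 - (11 - 13) = 297 - 1*(-2) = 297 + 2 = 299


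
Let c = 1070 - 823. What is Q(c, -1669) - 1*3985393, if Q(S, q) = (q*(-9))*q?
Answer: -29055442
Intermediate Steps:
c = 247
Q(S, q) = -9*q**2 (Q(S, q) = (-9*q)*q = -9*q**2)
Q(c, -1669) - 1*3985393 = -9*(-1669)**2 - 1*3985393 = -9*2785561 - 3985393 = -25070049 - 3985393 = -29055442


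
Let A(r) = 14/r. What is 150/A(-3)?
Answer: -225/7 ≈ -32.143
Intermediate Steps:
150/A(-3) = 150/((14/(-3))) = 150/((14*(-⅓))) = 150/(-14/3) = 150*(-3/14) = -225/7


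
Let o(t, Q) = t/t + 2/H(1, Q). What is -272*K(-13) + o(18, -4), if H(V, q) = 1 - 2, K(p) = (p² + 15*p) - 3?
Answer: 7887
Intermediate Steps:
K(p) = -3 + p² + 15*p
H(V, q) = -1
o(t, Q) = -1 (o(t, Q) = t/t + 2/(-1) = 1 + 2*(-1) = 1 - 2 = -1)
-272*K(-13) + o(18, -4) = -272*(-3 + (-13)² + 15*(-13)) - 1 = -272*(-3 + 169 - 195) - 1 = -272*(-29) - 1 = 7888 - 1 = 7887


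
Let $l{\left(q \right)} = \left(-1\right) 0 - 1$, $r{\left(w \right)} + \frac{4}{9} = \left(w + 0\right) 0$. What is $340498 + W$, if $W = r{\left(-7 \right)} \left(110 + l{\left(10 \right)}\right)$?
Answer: $\frac{3064046}{9} \approx 3.4045 \cdot 10^{5}$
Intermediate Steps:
$r{\left(w \right)} = - \frac{4}{9}$ ($r{\left(w \right)} = - \frac{4}{9} + \left(w + 0\right) 0 = - \frac{4}{9} + w 0 = - \frac{4}{9} + 0 = - \frac{4}{9}$)
$l{\left(q \right)} = -1$ ($l{\left(q \right)} = 0 - 1 = -1$)
$W = - \frac{436}{9}$ ($W = - \frac{4 \left(110 - 1\right)}{9} = \left(- \frac{4}{9}\right) 109 = - \frac{436}{9} \approx -48.444$)
$340498 + W = 340498 - \frac{436}{9} = \frac{3064046}{9}$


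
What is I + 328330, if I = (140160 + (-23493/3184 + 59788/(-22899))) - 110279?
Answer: 26116584694577/72910416 ≈ 3.5820e+5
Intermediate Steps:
I = 2177907809297/72910416 (I = (140160 + (-23493*1/3184 + 59788*(-1/22899))) - 110279 = (140160 + (-23493/3184 - 59788/22899)) - 110279 = (140160 - 728331199/72910416) - 110279 = 10218395575361/72910416 - 110279 = 2177907809297/72910416 ≈ 29871.)
I + 328330 = 2177907809297/72910416 + 328330 = 26116584694577/72910416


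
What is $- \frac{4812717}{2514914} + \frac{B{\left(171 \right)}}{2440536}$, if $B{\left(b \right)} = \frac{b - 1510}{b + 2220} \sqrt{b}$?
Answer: $- \frac{4812717}{2514914} - \frac{1339 \sqrt{19}}{1945107192} \approx -1.9137$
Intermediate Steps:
$B{\left(b \right)} = \frac{\sqrt{b} \left(-1510 + b\right)}{2220 + b}$ ($B{\left(b \right)} = \frac{-1510 + b}{2220 + b} \sqrt{b} = \frac{\sqrt{b} \left(-1510 + b\right)}{2220 + b}$)
$- \frac{4812717}{2514914} + \frac{B{\left(171 \right)}}{2440536} = - \frac{4812717}{2514914} + \frac{\sqrt{171} \frac{1}{2220 + 171} \left(-1510 + 171\right)}{2440536} = \left(-4812717\right) \frac{1}{2514914} + 3 \sqrt{19} \cdot \frac{1}{2391} \left(-1339\right) \frac{1}{2440536} = - \frac{4812717}{2514914} + 3 \sqrt{19} \cdot \frac{1}{2391} \left(-1339\right) \frac{1}{2440536} = - \frac{4812717}{2514914} + - \frac{1339 \sqrt{19}}{797} \cdot \frac{1}{2440536} = - \frac{4812717}{2514914} - \frac{1339 \sqrt{19}}{1945107192}$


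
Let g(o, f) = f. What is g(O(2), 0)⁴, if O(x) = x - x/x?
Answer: 0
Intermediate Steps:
O(x) = -1 + x (O(x) = x - 1*1 = x - 1 = -1 + x)
g(O(2), 0)⁴ = 0⁴ = 0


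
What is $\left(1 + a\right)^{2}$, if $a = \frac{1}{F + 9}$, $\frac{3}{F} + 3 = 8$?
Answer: $\frac{2809}{2304} \approx 1.2192$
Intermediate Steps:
$F = \frac{3}{5}$ ($F = \frac{3}{-3 + 8} = \frac{3}{5} \approx 0.6$)
$a = \frac{5}{48}$ ($a = \frac{1}{\frac{3}{5} + 9} = \frac{1}{\frac{48}{5}} = \frac{5}{48} \approx 0.10417$)
$\left(1 + a\right)^{2} = \left(1 + \frac{5}{48}\right)^{2} = \left(\frac{53}{48}\right)^{2} = \frac{2809}{2304}$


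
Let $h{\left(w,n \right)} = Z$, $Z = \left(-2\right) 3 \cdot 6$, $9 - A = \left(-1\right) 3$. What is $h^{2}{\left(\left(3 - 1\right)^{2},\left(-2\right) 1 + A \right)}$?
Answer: $1296$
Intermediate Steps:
$A = 12$ ($A = 9 - \left(-1\right) 3 = 9 - -3 = 9 + 3 = 12$)
$Z = -36$ ($Z = \left(-6\right) 6 = -36$)
$h{\left(w,n \right)} = -36$
$h^{2}{\left(\left(3 - 1\right)^{2},\left(-2\right) 1 + A \right)} = \left(-36\right)^{2} = 1296$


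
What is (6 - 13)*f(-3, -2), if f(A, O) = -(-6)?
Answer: -42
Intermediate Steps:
f(A, O) = 6 (f(A, O) = -2*(-3) = 6)
(6 - 13)*f(-3, -2) = (6 - 13)*6 = -7*6 = -42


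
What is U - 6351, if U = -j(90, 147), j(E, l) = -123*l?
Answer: 11730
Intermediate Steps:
U = 18081 (U = -(-123)*147 = -1*(-18081) = 18081)
U - 6351 = 18081 - 6351 = 11730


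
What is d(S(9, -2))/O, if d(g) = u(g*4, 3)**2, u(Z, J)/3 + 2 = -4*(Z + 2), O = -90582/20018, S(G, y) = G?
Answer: -712120332/15097 ≈ -47170.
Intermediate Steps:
O = -45291/10009 (O = -90582*1/20018 = -45291/10009 ≈ -4.5250)
u(Z, J) = -30 - 12*Z (u(Z, J) = -6 + 3*(-4*(Z + 2)) = -6 + 3*(-4*(2 + Z)) = -6 + 3*(-8 - 4*Z) = -6 + (-24 - 12*Z) = -30 - 12*Z)
d(g) = (-30 - 48*g)**2 (d(g) = (-30 - 12*g*4)**2 = (-30 - 48*g)**2)
d(S(9, -2))/O = (36*(5 + 8*9)**2)/(-45291/10009) = (36*(5 + 72)**2)*(-10009/45291) = (36*77**2)*(-10009/45291) = (36*5929)*(-10009/45291) = 213444*(-10009/45291) = -712120332/15097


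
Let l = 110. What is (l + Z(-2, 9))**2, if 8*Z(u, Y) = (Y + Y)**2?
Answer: 90601/4 ≈ 22650.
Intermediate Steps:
Z(u, Y) = Y**2/2 (Z(u, Y) = (Y + Y)**2/8 = (2*Y)**2/8 = (4*Y**2)/8 = Y**2/2)
(l + Z(-2, 9))**2 = (110 + (1/2)*9**2)**2 = (110 + (1/2)*81)**2 = (110 + 81/2)**2 = (301/2)**2 = 90601/4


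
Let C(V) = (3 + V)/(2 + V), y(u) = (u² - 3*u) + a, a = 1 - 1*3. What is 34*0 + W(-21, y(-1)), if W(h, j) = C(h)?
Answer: 18/19 ≈ 0.94737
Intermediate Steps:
a = -2 (a = 1 - 3 = -2)
y(u) = -2 + u² - 3*u (y(u) = (u² - 3*u) - 2 = -2 + u² - 3*u)
C(V) = (3 + V)/(2 + V)
W(h, j) = (3 + h)/(2 + h)
34*0 + W(-21, y(-1)) = 34*0 + (3 - 21)/(2 - 21) = 0 - 18/(-19) = 0 - 1/19*(-18) = 0 + 18/19 = 18/19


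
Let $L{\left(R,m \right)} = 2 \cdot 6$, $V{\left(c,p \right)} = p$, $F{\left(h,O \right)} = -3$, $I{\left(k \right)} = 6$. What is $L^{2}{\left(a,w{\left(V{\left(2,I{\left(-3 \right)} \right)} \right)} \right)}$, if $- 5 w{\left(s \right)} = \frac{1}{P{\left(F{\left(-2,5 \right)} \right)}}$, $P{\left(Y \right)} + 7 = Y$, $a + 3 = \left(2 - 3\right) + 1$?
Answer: $144$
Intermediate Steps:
$a = -3$ ($a = -3 + \left(\left(2 - 3\right) + 1\right) = -3 + \left(-1 + 1\right) = -3 + 0 = -3$)
$P{\left(Y \right)} = -7 + Y$
$w{\left(s \right)} = \frac{1}{50}$ ($w{\left(s \right)} = - \frac{1}{5 \left(-7 - 3\right)} = - \frac{1}{5 \left(-10\right)} = \left(- \frac{1}{5}\right) \left(- \frac{1}{10}\right) = \frac{1}{50}$)
$L{\left(R,m \right)} = 12$
$L^{2}{\left(a,w{\left(V{\left(2,I{\left(-3 \right)} \right)} \right)} \right)} = 12^{2} = 144$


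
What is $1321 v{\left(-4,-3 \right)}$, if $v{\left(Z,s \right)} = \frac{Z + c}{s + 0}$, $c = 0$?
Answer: $\frac{5284}{3} \approx 1761.3$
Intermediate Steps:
$v{\left(Z,s \right)} = \frac{Z}{s}$ ($v{\left(Z,s \right)} = \frac{Z + 0}{s + 0} = \frac{Z}{s}$)
$1321 v{\left(-4,-3 \right)} = 1321 \left(- \frac{4}{-3}\right) = 1321 \left(\left(-4\right) \left(- \frac{1}{3}\right)\right) = 1321 \cdot \frac{4}{3} = \frac{5284}{3}$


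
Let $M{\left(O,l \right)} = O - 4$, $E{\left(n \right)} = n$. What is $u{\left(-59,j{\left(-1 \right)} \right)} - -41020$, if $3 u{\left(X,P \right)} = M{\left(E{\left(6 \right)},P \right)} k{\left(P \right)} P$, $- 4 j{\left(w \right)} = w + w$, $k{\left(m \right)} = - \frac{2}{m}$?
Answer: $\frac{123056}{3} \approx 41019.0$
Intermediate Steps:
$M{\left(O,l \right)} = -4 + O$ ($M{\left(O,l \right)} = O - 4 = -4 + O$)
$j{\left(w \right)} = - \frac{w}{2}$ ($j{\left(w \right)} = - \frac{w + w}{4} = - \frac{2 w}{4} = - \frac{w}{2}$)
$u{\left(X,P \right)} = - \frac{4}{3}$ ($u{\left(X,P \right)} = \frac{\left(-4 + 6\right) \left(- \frac{2}{P}\right) P}{3} = \frac{2 \left(- \frac{2}{P}\right) P}{3} = \frac{- \frac{4}{P} P}{3} = \frac{1}{3} \left(-4\right) = - \frac{4}{3}$)
$u{\left(-59,j{\left(-1 \right)} \right)} - -41020 = - \frac{4}{3} - -41020 = - \frac{4}{3} + 41020 = \frac{123056}{3}$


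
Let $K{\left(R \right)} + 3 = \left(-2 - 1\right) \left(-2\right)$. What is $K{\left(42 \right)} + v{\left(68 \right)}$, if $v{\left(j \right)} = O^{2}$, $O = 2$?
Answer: $7$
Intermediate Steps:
$v{\left(j \right)} = 4$ ($v{\left(j \right)} = 2^{2} = 4$)
$K{\left(R \right)} = 3$ ($K{\left(R \right)} = -3 + \left(-2 - 1\right) \left(-2\right) = -3 - -6 = -3 + 6 = 3$)
$K{\left(42 \right)} + v{\left(68 \right)} = 3 + 4 = 7$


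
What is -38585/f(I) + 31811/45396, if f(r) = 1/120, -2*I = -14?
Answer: -16168655953/3492 ≈ -4.6302e+6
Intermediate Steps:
I = 7 (I = -½*(-14) = 7)
f(r) = 1/120
-38585/f(I) + 31811/45396 = -38585/1/120 + 31811/45396 = -38585*120 + 31811*(1/45396) = -4630200 + 2447/3492 = -16168655953/3492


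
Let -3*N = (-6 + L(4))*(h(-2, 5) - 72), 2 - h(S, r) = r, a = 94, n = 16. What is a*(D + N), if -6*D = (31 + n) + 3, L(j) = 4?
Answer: -16450/3 ≈ -5483.3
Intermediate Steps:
h(S, r) = 2 - r
N = -50 (N = -(-6 + 4)*((2 - 1*5) - 72)/3 = -(-2)*((2 - 5) - 72)/3 = -(-2)*(-3 - 72)/3 = -(-2)*(-75)/3 = -⅓*150 = -50)
D = -25/3 (D = -((31 + 16) + 3)/6 = -(47 + 3)/6 = -⅙*50 = -25/3 ≈ -8.3333)
a*(D + N) = 94*(-25/3 - 50) = 94*(-175/3) = -16450/3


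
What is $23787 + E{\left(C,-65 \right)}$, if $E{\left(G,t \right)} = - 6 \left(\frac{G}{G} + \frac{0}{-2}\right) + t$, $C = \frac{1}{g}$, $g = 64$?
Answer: $23716$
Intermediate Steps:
$C = \frac{1}{64} \approx 0.015625$
$E{\left(G,t \right)} = -6 + t$ ($E{\left(G,t \right)} = - 6 \left(1 + 0 \left(- \frac{1}{2}\right)\right) + t = - 6 \left(1 + 0\right) + t = \left(-6\right) 1 + t = -6 + t$)
$23787 + E{\left(C,-65 \right)} = 23787 - 71 = 23716$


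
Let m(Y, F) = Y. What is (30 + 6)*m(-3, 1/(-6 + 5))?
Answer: -108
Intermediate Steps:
(30 + 6)*m(-3, 1/(-6 + 5)) = (30 + 6)*(-3) = 36*(-3) = -108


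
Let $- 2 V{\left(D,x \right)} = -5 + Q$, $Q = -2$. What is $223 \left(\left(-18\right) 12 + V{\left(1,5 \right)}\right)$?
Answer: $- \frac{94775}{2} \approx -47388.0$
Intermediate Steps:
$V{\left(D,x \right)} = \frac{7}{2}$ ($V{\left(D,x \right)} = - \frac{-5 - 2}{2} = \left(- \frac{1}{2}\right) \left(-7\right) = \frac{7}{2}$)
$223 \left(\left(-18\right) 12 + V{\left(1,5 \right)}\right) = 223 \left(\left(-18\right) 12 + \frac{7}{2}\right) = 223 \left(-216 + \frac{7}{2}\right) = 223 \left(- \frac{425}{2}\right) = - \frac{94775}{2}$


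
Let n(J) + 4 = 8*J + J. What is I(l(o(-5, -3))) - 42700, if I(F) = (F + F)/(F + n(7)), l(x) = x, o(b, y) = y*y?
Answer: -1451791/34 ≈ -42700.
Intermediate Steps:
o(b, y) = y**2
n(J) = -4 + 9*J (n(J) = -4 + (8*J + J) = -4 + 9*J)
I(F) = 2*F/(59 + F) (I(F) = (F + F)/(F + (-4 + 9*7)) = (2*F)/(F + (-4 + 63)) = (2*F)/(F + 59) = (2*F)/(59 + F) = 2*F/(59 + F))
I(l(o(-5, -3))) - 42700 = 2*(-3)**2/(59 + (-3)**2) - 42700 = 2*9/(59 + 9) - 42700 = 2*9/68 - 42700 = 2*9*(1/68) - 42700 = 9/34 - 42700 = -1451791/34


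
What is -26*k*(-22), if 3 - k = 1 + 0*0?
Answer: 1144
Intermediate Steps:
k = 2 (k = 3 - (1 + 0*0) = 3 - (1 + 0) = 3 - 1*1 = 3 - 1 = 2)
-26*k*(-22) = -26*2*(-22) = -52*(-22) = 1144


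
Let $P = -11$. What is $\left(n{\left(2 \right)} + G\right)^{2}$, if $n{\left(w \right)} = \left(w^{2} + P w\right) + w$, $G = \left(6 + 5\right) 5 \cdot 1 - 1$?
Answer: $1444$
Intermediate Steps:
$G = 54$ ($G = 11 \cdot 5 \cdot 1 + \left(-5 + 4\right) = 55 \cdot 1 - 1 = 55 - 1 = 54$)
$n{\left(w \right)} = w^{2} - 10 w$ ($n{\left(w \right)} = \left(w^{2} - 11 w\right) + w = w^{2} - 10 w$)
$\left(n{\left(2 \right)} + G\right)^{2} = \left(2 \left(-10 + 2\right) + 54\right)^{2} = \left(2 \left(-8\right) + 54\right)^{2} = \left(-16 + 54\right)^{2} = 38^{2} = 1444$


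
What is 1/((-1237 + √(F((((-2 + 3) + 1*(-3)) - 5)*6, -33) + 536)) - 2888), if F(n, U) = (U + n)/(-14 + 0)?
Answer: -5250/21655561 - √106106/238211171 ≈ -0.00024380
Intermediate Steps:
F(n, U) = -U/14 - n/14 (F(n, U) = (U + n)/(-14) = (U + n)*(-1/14) = -U/14 - n/14)
1/((-1237 + √(F((((-2 + 3) + 1*(-3)) - 5)*6, -33) + 536)) - 2888) = 1/((-1237 + √((-1/14*(-33) - (((-2 + 3) + 1*(-3)) - 5)*6/14) + 536)) - 2888) = 1/((-1237 + √((33/14 - ((1 - 3) - 5)*6/14) + 536)) - 2888) = 1/((-1237 + √((33/14 - (-2 - 5)*6/14) + 536)) - 2888) = 1/((-1237 + √((33/14 - (-1)*6/2) + 536)) - 2888) = 1/((-1237 + √((33/14 - 1/14*(-42)) + 536)) - 2888) = 1/((-1237 + √((33/14 + 3) + 536)) - 2888) = 1/((-1237 + √(75/14 + 536)) - 2888) = 1/((-1237 + √(7579/14)) - 2888) = 1/((-1237 + √106106/14) - 2888) = 1/(-4125 + √106106/14)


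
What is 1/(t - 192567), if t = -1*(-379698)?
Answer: 1/187131 ≈ 5.3438e-6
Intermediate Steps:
t = 379698
1/(t - 192567) = 1/(379698 - 192567) = 1/187131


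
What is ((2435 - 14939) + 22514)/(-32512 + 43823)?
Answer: 10010/11311 ≈ 0.88498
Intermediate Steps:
((2435 - 14939) + 22514)/(-32512 + 43823) = (-12504 + 22514)/11311 = 10010*(1/11311) = 10010/11311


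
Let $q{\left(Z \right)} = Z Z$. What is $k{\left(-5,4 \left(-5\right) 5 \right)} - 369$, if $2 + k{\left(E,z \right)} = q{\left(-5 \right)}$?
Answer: $-346$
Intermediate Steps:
$q{\left(Z \right)} = Z^{2}$
$k{\left(E,z \right)} = 23$ ($k{\left(E,z \right)} = -2 + \left(-5\right)^{2} = -2 + 25 = 23$)
$k{\left(-5,4 \left(-5\right) 5 \right)} - 369 = 23 - 369 = -346$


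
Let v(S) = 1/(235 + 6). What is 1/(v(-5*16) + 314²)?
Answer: 241/23761637 ≈ 1.0142e-5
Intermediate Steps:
v(S) = 1/241
1/(v(-5*16) + 314²) = 1/(1/241 + 314²) = 1/(1/241 + 98596) = 1/(23761637/241) = 241/23761637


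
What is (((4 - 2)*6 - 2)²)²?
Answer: 10000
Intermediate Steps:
(((4 - 2)*6 - 2)²)² = ((2*6 - 2)²)² = ((12 - 2)²)² = (10²)² = 100² = 10000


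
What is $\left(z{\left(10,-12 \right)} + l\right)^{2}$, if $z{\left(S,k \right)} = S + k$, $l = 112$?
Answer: $12100$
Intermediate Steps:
$\left(z{\left(10,-12 \right)} + l\right)^{2} = \left(\left(10 - 12\right) + 112\right)^{2} = \left(-2 + 112\right)^{2} = 110^{2} = 12100$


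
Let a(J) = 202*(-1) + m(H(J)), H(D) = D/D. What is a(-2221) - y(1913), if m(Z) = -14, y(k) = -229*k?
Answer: 437861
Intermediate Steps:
H(D) = 1
a(J) = -216 (a(J) = 202*(-1) - 14 = -202 - 14 = -216)
a(-2221) - y(1913) = -216 - (-229)*1913 = -216 - 1*(-438077) = -216 + 438077 = 437861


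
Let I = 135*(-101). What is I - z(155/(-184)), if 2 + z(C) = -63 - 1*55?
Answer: -13515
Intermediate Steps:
z(C) = -120 (z(C) = -2 + (-63 - 1*55) = -2 + (-63 - 55) = -2 - 118 = -120)
I = -13635
I - z(155/(-184)) = -13635 - 1*(-120) = -13635 + 120 = -13515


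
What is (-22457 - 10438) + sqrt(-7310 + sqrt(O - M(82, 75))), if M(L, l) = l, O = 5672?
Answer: -32895 + I*sqrt(7310 - sqrt(5597)) ≈ -32895.0 + 85.06*I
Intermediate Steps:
(-22457 - 10438) + sqrt(-7310 + sqrt(O - M(82, 75))) = (-22457 - 10438) + sqrt(-7310 + sqrt(5672 - 1*75)) = -32895 + sqrt(-7310 + sqrt(5672 - 75)) = -32895 + sqrt(-7310 + sqrt(5597))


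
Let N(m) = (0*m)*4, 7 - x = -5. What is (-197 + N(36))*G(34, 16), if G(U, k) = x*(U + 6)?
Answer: -94560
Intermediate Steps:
x = 12 (x = 7 - 1*(-5) = 7 + 5 = 12)
G(U, k) = 72 + 12*U (G(U, k) = 12*(U + 6) = 12*(6 + U) = 72 + 12*U)
N(m) = 0 (N(m) = 0*4 = 0)
(-197 + N(36))*G(34, 16) = (-197 + 0)*(72 + 12*34) = -197*(72 + 408) = -197*480 = -94560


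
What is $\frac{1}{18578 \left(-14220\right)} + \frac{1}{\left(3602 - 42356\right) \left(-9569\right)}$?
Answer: $- \frac{846491}{777519158933160} \approx -1.0887 \cdot 10^{-9}$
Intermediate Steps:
$\frac{1}{18578 \left(-14220\right)} + \frac{1}{\left(3602 - 42356\right) \left(-9569\right)} = \frac{1}{18578} \left(- \frac{1}{14220}\right) + \frac{1}{-38754} \left(- \frac{1}{9569}\right) = - \frac{1}{264179160} - - \frac{1}{370837026} = - \frac{1}{264179160} + \frac{1}{370837026} = - \frac{846491}{777519158933160}$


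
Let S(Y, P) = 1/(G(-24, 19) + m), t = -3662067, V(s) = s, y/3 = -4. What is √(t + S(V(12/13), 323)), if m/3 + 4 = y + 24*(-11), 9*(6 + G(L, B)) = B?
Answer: I*√4311076825470/1085 ≈ 1913.7*I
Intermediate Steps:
G(L, B) = -6 + B/9
y = -12 (y = 3*(-4) = -12)
m = -840 (m = -12 + 3*(-12 + 24*(-11)) = -12 + 3*(-12 - 264) = -12 + 3*(-276) = -12 - 828 = -840)
S(Y, P) = -9/7595 (S(Y, P) = 1/((-6 + (⅑)*19) - 840) = 1/((-6 + 19/9) - 840) = 1/(-35/9 - 840) = 1/(-7595/9) = -9/7595)
√(t + S(V(12/13), 323)) = √(-3662067 - 9/7595) = √(-27813398874/7595) = I*√4311076825470/1085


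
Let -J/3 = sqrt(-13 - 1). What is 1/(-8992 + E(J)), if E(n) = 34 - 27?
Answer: -1/8985 ≈ -0.00011130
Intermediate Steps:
J = -3*I*sqrt(14) (J = -3*sqrt(-13 - 1) = -3*I*sqrt(14) ≈ -11.225*I)
E(n) = 7
1/(-8992 + E(J)) = 1/(-8992 + 7) = 1/(-8985) = -1/8985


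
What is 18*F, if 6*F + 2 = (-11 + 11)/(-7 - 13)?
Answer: -6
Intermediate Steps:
F = -1/3 (F = -1/3 + ((-11 + 11)/(-7 - 13))/6 = -1/3 + (0/(-20))/6 = -1/3 + (0*(-1/20))/6 = -1/3 + (1/6)*0 = -1/3 + 0 = -1/3 ≈ -0.33333)
18*F = 18*(-1/3) = -6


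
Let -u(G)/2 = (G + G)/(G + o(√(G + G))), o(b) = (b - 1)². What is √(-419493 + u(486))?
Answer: √(-612042231 + 15101748*√3)/√(1459 - 36*√3) ≈ 647.68*I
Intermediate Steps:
o(b) = (-1 + b)²
u(G) = -4*G/(G + (-1 + √2*√G)²) (u(G) = -2*(G + G)/(G + (-1 + √(G + G))²) = -2*2*G/(G + (-1 + √(2*G))²) = -2*2*G/(G + (-1 + √2*√G)²) = -4*G/(G + (-1 + √2*√G)²))
√(-419493 + u(486)) = √(-419493 - 4*486/(486 + (-1 + √2*√486)²)) = √(-419493 - 4*486/(486 + (-1 + √2*(9*√6))²)) = √(-419493 - 4*486/(486 + (-1 + 18*√3)²)) = √(-419493 - 1944/(486 + (-1 + 18*√3)²))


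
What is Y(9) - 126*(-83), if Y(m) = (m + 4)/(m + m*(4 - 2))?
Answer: 282379/27 ≈ 10458.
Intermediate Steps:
Y(m) = (4 + m)/(3*m) (Y(m) = (4 + m)/(m + m*2) = (4 + m)/(m + 2*m) = (4 + m)/((3*m)) = (4 + m)*(1/(3*m)) = (4 + m)/(3*m))
Y(9) - 126*(-83) = (⅓)*(4 + 9)/9 - 126*(-83) = (⅓)*(⅑)*13 + 10458 = 13/27 + 10458 = 282379/27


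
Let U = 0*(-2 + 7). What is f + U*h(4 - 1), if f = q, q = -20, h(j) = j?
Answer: -20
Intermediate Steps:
f = -20
U = 0 (U = 0*5 = 0)
f + U*h(4 - 1) = -20 + 0*(4 - 1) = -20 + 0*3 = -20 + 0 = -20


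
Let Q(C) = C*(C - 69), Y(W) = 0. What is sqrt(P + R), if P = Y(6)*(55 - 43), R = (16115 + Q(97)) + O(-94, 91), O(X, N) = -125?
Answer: sqrt(18706) ≈ 136.77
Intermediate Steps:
Q(C) = C*(-69 + C)
R = 18706 (R = (16115 + 97*(-69 + 97)) - 125 = (16115 + 97*28) - 125 = (16115 + 2716) - 125 = 18831 - 125 = 18706)
P = 0 (P = 0*(55 - 43) = 0*12 = 0)
sqrt(P + R) = sqrt(0 + 18706) = sqrt(18706)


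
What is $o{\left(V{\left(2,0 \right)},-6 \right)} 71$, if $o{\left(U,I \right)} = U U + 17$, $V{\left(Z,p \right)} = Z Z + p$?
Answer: $2343$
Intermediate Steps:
$V{\left(Z,p \right)} = p + Z^{2}$ ($V{\left(Z,p \right)} = Z^{2} + p = p + Z^{2}$)
$o{\left(U,I \right)} = 17 + U^{2}$ ($o{\left(U,I \right)} = U^{2} + 17 = 17 + U^{2}$)
$o{\left(V{\left(2,0 \right)},-6 \right)} 71 = \left(17 + \left(0 + 2^{2}\right)^{2}\right) 71 = \left(17 + \left(0 + 4\right)^{2}\right) 71 = \left(17 + 4^{2}\right) 71 = \left(17 + 16\right) 71 = 33 \cdot 71 = 2343$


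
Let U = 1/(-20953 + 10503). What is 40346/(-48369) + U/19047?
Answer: -892279365141/1069713487150 ≈ -0.83413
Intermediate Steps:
U = -1/10450 (U = 1/(-10450) = -1/10450 ≈ -9.5694e-5)
40346/(-48369) + U/19047 = 40346/(-48369) - 1/10450/19047 = 40346*(-1/48369) - 1/10450*1/19047 = -40346/48369 - 1/199041150 = -892279365141/1069713487150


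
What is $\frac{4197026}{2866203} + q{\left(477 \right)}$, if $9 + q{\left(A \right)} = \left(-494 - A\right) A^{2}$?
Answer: $- \frac{633232139216578}{2866203} \approx -2.2093 \cdot 10^{8}$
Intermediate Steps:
$q{\left(A \right)} = -9 + A^{2} \left(-494 - A\right)$ ($q{\left(A \right)} = -9 + \left(-494 - A\right) A^{2} = -9 + A^{2} \left(-494 - A\right)$)
$\frac{4197026}{2866203} + q{\left(477 \right)} = \frac{4197026}{2866203} - \left(108531342 + 112399326\right) = 4197026 \cdot \frac{1}{2866203} - 220930668 = \frac{4197026}{2866203} - 220930668 = - \frac{633232139216578}{2866203}$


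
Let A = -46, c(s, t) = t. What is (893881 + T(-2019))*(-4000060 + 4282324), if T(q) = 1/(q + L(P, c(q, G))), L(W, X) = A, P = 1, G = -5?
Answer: 521021030613696/2065 ≈ 2.5231e+11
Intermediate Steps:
L(W, X) = -46
T(q) = 1/(-46 + q) (T(q) = 1/(q - 46) = 1/(-46 + q))
(893881 + T(-2019))*(-4000060 + 4282324) = (893881 + 1/(-46 - 2019))*(-4000060 + 4282324) = (893881 + 1/(-2065))*282264 = (893881 - 1/2065)*282264 = (1845864264/2065)*282264 = 521021030613696/2065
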